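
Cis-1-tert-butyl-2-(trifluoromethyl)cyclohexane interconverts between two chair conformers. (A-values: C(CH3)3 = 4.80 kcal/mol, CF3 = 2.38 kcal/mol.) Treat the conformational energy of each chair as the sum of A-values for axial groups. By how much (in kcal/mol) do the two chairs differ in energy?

2.42 kcal/mol

C1 and C2 have opposite parity, so for the cis isomer the two substituents are one axial and one equatorial in each chair.
Chair I (tert-butyl axial, trifluoromethyl equatorial): E = 4.80 kcal/mol.
Chair II (tert-butyl equatorial, trifluoromethyl axial): E = 2.38 kcal/mol.
ΔE = 4.80 − 2.38 = 2.42 kcal/mol; chair II is more stable.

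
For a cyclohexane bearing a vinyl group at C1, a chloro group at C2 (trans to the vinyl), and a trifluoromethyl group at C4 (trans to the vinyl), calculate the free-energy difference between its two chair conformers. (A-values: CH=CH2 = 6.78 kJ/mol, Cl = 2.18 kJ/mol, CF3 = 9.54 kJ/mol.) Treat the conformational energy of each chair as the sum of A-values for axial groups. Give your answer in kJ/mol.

18.50 kJ/mol

Chair I (vinyl axial, chloro axial, trifluoromethyl axial): E = 18.50 kJ/mol.
Chair II (vinyl equatorial, chloro equatorial, trifluoromethyl equatorial): E = 0.00 kJ/mol.
ΔE = 18.50 − 0.00 = 18.50 kJ/mol; chair II is more stable.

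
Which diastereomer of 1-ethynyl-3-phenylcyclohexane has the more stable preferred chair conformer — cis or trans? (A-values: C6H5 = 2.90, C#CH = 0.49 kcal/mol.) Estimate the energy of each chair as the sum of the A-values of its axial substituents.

cis

At 1,3 positions (parity same): cis → (e,e or a,a); trans → (a,e or e,a).
Best chair for cis: E = 0.00 kcal/mol; best chair for trans: E = 0.49 kcal/mol.
The cis isomer is lower by 0.49 kcal/mol.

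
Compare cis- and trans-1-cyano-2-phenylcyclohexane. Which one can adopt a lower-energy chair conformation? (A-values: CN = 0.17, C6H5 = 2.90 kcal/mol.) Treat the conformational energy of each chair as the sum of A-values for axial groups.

trans

At 1,2 positions (parity opposite): cis → (a,e or e,a); trans → (e,e or a,a).
Best chair for cis: E = 0.17 kcal/mol; best chair for trans: E = 0.00 kcal/mol.
The trans isomer is lower by 0.17 kcal/mol.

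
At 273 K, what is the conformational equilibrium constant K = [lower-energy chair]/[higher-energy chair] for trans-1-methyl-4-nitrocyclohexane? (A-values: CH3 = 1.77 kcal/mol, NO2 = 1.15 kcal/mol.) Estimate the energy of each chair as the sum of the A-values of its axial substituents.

K ≈ 218

C1 and C4 have opposite parity, so for the trans isomer the two substituents are e,e in one chair and a,a in the other.
Chair I (methyl axial, nitro axial): E = 2.92 kcal/mol; chair II (methyl equatorial, nitro equatorial): E = 0.00 kcal/mol.
ΔG = 2.92 kcal/mol between the two chairs.
K = exp(ΔG/RT) with R = 1.987×10⁻³ kcal mol⁻¹ K⁻¹ and T = 273 K gives K ≈ 218.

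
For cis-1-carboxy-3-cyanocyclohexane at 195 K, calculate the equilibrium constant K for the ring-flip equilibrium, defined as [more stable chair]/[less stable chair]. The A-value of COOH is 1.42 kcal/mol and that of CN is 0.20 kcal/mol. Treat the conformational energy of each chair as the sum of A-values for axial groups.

C1 and C3 have the same parity, so for the cis isomer the two substituents are e,e in one chair and a,a in the other.
Chair I (carboxyl axial, cyano axial): E = 1.62 kcal/mol; chair II (carboxyl equatorial, cyano equatorial): E = 0.00 kcal/mol.
ΔG = 1.62 kcal/mol between the two chairs.
K = exp(ΔG/RT) with R = 1.987×10⁻³ kcal mol⁻¹ K⁻¹ and T = 195 K gives K ≈ 65.4.

K ≈ 65.4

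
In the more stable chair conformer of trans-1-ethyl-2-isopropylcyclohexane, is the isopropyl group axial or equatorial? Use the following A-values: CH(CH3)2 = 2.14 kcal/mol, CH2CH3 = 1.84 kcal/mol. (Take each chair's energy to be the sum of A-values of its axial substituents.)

equatorial

C1 and C2 have opposite parity, so for the trans isomer the two substituents are e,e in one chair and a,a in the other.
Chair I (isopropyl axial, ethyl axial): E = 3.98 kcal/mol.
Chair II (isopropyl equatorial, ethyl equatorial): E = 0.00 kcal/mol.
Chair II is the more stable (lower-energy) conformer, and in that chair the isopropyl group is equatorial.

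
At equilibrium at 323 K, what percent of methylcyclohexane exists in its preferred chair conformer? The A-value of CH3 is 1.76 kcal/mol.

One chair has the methyl group axial (E = 1.76 kcal/mol) and the other has it equatorial (E = 0).
ΔG = 1.76 kcal/mol between the two chairs.
K = exp(ΔG/RT) with R = 1.987×10⁻³ kcal mol⁻¹ K⁻¹ and T = 323 K gives K ≈ 15.5.
Fraction in the lower-energy chair = K/(K+1) = 93.9%.

93.9%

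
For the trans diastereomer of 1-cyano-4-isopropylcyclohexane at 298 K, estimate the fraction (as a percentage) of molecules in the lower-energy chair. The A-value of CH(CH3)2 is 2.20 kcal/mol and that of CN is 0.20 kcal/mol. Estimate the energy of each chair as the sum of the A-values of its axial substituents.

98.3%

C1 and C4 have opposite parity, so for the trans isomer the two substituents are e,e in one chair and a,a in the other.
Chair I (isopropyl axial, cyano axial): E = 2.40 kcal/mol; chair II (isopropyl equatorial, cyano equatorial): E = 0.00 kcal/mol.
ΔG = 2.40 kcal/mol between the two chairs.
K = exp(ΔG/RT) with R = 1.987×10⁻³ kcal mol⁻¹ K⁻¹ and T = 298 K gives K ≈ 57.6.
Fraction in the lower-energy chair = K/(K+1) = 98.3%.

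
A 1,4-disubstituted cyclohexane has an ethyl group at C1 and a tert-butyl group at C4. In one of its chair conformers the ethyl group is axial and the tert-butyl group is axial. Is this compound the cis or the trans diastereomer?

trans

C1 and C4 have opposite parity, so their axial bonds point in opposite directions.
With opposite-parity carbons, two substituents on the same face are one axial and one equatorial; opposite faces give both axial or both equatorial.
Here the groups are axial/axial → opposite face → trans.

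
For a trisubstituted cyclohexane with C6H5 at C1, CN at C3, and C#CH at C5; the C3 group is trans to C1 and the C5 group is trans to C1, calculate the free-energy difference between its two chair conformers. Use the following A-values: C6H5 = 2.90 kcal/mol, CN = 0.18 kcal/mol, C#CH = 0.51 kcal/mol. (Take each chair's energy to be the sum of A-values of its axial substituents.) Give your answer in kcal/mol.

2.21 kcal/mol

Chair I (phenyl axial, cyano equatorial, ethynyl equatorial): E = 2.90 kcal/mol.
Chair II (phenyl equatorial, cyano axial, ethynyl axial): E = 0.69 kcal/mol.
ΔE = 2.90 − 0.69 = 2.21 kcal/mol; chair II is more stable.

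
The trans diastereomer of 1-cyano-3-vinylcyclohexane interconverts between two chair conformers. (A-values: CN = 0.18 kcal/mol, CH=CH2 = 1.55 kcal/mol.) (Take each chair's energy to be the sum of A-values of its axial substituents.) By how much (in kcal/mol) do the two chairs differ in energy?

C1 and C3 have the same parity, so for the trans isomer the two substituents are one axial and one equatorial in each chair.
Chair I (cyano axial, vinyl equatorial): E = 0.18 kcal/mol.
Chair II (cyano equatorial, vinyl axial): E = 1.55 kcal/mol.
ΔE = 1.55 − 0.18 = 1.37 kcal/mol; chair I is more stable.

1.37 kcal/mol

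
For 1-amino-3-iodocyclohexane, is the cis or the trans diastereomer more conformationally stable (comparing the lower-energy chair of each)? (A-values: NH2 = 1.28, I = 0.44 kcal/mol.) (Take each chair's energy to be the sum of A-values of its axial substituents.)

cis

At 1,3 positions (parity same): cis → (e,e or a,a); trans → (a,e or e,a).
Best chair for cis: E = 0.00 kcal/mol; best chair for trans: E = 0.44 kcal/mol.
The cis isomer is lower by 0.44 kcal/mol.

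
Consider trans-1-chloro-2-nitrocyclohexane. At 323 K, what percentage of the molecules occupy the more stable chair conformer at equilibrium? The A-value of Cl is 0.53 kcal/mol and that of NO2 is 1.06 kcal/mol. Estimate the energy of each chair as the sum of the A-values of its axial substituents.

C1 and C2 have opposite parity, so for the trans isomer the two substituents are e,e in one chair and a,a in the other.
Chair I (chloro axial, nitro axial): E = 1.59 kcal/mol; chair II (chloro equatorial, nitro equatorial): E = 0.00 kcal/mol.
ΔG = 1.59 kcal/mol between the two chairs.
K = exp(ΔG/RT) with R = 1.987×10⁻³ kcal mol⁻¹ K⁻¹ and T = 323 K gives K ≈ 11.9.
Fraction in the lower-energy chair = K/(K+1) = 92.3%.

92.3%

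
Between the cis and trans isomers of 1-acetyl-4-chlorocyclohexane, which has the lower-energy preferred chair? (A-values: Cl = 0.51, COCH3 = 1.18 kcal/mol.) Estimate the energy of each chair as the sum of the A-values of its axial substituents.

trans

At 1,4 positions (parity opposite): cis → (a,e or e,a); trans → (e,e or a,a).
Best chair for cis: E = 0.51 kcal/mol; best chair for trans: E = 0.00 kcal/mol.
The trans isomer is lower by 0.51 kcal/mol.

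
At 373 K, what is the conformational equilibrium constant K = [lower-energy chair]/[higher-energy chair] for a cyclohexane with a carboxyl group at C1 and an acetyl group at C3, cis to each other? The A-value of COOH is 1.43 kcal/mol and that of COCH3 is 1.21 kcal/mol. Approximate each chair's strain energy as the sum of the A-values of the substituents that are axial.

C1 and C3 have the same parity, so for the cis isomer the two substituents are e,e in one chair and a,a in the other.
Chair I (carboxyl axial, acetyl axial): E = 2.64 kcal/mol; chair II (carboxyl equatorial, acetyl equatorial): E = 0.00 kcal/mol.
ΔG = 2.64 kcal/mol between the two chairs.
K = exp(ΔG/RT) with R = 1.987×10⁻³ kcal mol⁻¹ K⁻¹ and T = 373 K gives K ≈ 35.2.

K ≈ 35.2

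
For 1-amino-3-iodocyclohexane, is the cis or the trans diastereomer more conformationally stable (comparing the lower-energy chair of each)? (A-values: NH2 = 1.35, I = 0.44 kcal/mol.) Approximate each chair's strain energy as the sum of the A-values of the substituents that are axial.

At 1,3 positions (parity same): cis → (e,e or a,a); trans → (a,e or e,a).
Best chair for cis: E = 0.00 kcal/mol; best chair for trans: E = 0.44 kcal/mol.
The cis isomer is lower by 0.44 kcal/mol.

cis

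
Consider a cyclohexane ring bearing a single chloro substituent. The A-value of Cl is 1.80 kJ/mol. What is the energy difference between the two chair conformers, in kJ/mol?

1.80 kJ/mol

A monosubstituted cyclohexane has one chair with the chloro group axial (E = A = 1.80 kJ/mol) and one with it equatorial (E = 0).
ΔE = 1.80 − 0 = 1.80 kJ/mol.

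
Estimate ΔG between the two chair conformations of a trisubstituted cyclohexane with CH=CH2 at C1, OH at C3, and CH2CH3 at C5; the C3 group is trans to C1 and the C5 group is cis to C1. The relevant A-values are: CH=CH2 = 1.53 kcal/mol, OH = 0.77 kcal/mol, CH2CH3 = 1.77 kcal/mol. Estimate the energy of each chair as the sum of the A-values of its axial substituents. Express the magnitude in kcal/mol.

Chair I (vinyl axial, hydroxyl equatorial, ethyl axial): E = 3.30 kcal/mol.
Chair II (vinyl equatorial, hydroxyl axial, ethyl equatorial): E = 0.77 kcal/mol.
ΔE = 3.30 − 0.77 = 2.53 kcal/mol; chair II is more stable.

2.53 kcal/mol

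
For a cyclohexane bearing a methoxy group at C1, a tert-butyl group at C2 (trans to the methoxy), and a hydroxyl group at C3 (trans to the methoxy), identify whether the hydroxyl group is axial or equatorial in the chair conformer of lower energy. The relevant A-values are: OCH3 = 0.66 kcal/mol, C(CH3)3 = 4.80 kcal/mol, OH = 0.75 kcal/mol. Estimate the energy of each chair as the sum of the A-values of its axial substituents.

axial

Chair I (methoxy axial, tert-butyl axial, hydroxyl equatorial): E = 5.46 kcal/mol.
Chair II (methoxy equatorial, tert-butyl equatorial, hydroxyl axial): E = 0.75 kcal/mol.
Chair II is the more stable (lower-energy) conformer, and in that chair the hydroxyl group is axial.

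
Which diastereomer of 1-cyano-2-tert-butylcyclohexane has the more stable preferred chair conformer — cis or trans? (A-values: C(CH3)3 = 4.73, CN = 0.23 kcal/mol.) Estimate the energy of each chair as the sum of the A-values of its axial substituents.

trans

At 1,2 positions (parity opposite): cis → (a,e or e,a); trans → (e,e or a,a).
Best chair for cis: E = 0.23 kcal/mol; best chair for trans: E = 0.00 kcal/mol.
The trans isomer is lower by 0.23 kcal/mol.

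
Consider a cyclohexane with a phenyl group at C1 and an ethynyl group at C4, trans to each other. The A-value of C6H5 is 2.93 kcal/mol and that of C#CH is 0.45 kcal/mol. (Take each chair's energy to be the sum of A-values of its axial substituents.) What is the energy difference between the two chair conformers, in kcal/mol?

3.38 kcal/mol

C1 and C4 have opposite parity, so for the trans isomer the two substituents are e,e in one chair and a,a in the other.
Chair I (phenyl axial, ethynyl axial): E = 3.38 kcal/mol.
Chair II (phenyl equatorial, ethynyl equatorial): E = 0.00 kcal/mol.
ΔE = 3.38 − 0.00 = 3.38 kcal/mol; chair II is more stable.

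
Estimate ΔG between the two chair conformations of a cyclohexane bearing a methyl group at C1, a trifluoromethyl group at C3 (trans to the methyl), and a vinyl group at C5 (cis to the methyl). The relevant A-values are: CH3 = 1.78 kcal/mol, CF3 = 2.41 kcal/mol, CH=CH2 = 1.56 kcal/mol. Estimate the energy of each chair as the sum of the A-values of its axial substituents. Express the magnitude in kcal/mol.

Chair I (methyl axial, trifluoromethyl equatorial, vinyl axial): E = 3.34 kcal/mol.
Chair II (methyl equatorial, trifluoromethyl axial, vinyl equatorial): E = 2.41 kcal/mol.
ΔE = 3.34 − 2.41 = 0.93 kcal/mol; chair II is more stable.

0.93 kcal/mol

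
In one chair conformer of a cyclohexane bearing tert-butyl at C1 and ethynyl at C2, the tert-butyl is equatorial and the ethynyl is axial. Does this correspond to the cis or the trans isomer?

C1 and C2 have opposite parity, so their axial bonds point in opposite directions.
With opposite-parity carbons, two substituents on the same face are one axial and one equatorial; opposite faces give both axial or both equatorial.
Here the groups are equatorial/axial → same face → cis.

cis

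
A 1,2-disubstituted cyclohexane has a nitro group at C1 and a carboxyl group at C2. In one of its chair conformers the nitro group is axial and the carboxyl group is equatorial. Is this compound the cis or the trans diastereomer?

cis

C1 and C2 have opposite parity, so their axial bonds point in opposite directions.
With opposite-parity carbons, two substituents on the same face are one axial and one equatorial; opposite faces give both axial or both equatorial.
Here the groups are axial/equatorial → same face → cis.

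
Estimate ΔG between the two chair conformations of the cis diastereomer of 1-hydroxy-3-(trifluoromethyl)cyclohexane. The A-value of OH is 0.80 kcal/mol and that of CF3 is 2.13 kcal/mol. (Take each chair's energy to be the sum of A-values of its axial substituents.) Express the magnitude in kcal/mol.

C1 and C3 have the same parity, so for the cis isomer the two substituents are e,e in one chair and a,a in the other.
Chair I (hydroxyl axial, trifluoromethyl axial): E = 2.93 kcal/mol.
Chair II (hydroxyl equatorial, trifluoromethyl equatorial): E = 0.00 kcal/mol.
ΔE = 2.93 − 0.00 = 2.93 kcal/mol; chair II is more stable.

2.93 kcal/mol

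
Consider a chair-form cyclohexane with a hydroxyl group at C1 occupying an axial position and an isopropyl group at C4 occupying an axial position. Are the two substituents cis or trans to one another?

C1 and C4 have opposite parity, so their axial bonds point in opposite directions.
With opposite-parity carbons, two substituents on the same face are one axial and one equatorial; opposite faces give both axial or both equatorial.
Here the groups are axial/axial → opposite face → trans.

trans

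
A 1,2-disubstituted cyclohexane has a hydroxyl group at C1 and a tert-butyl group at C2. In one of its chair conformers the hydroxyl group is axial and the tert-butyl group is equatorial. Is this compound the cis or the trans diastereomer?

cis

C1 and C2 have opposite parity, so their axial bonds point in opposite directions.
With opposite-parity carbons, two substituents on the same face are one axial and one equatorial; opposite faces give both axial or both equatorial.
Here the groups are axial/equatorial → same face → cis.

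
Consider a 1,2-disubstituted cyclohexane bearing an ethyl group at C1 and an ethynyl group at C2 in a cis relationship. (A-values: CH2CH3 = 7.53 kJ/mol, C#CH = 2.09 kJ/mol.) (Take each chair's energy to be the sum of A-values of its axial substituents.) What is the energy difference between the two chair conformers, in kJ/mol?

5.44 kJ/mol

C1 and C2 have opposite parity, so for the cis isomer the two substituents are one axial and one equatorial in each chair.
Chair I (ethyl axial, ethynyl equatorial): E = 7.53 kJ/mol.
Chair II (ethyl equatorial, ethynyl axial): E = 2.09 kJ/mol.
ΔE = 7.53 − 2.09 = 5.44 kJ/mol; chair II is more stable.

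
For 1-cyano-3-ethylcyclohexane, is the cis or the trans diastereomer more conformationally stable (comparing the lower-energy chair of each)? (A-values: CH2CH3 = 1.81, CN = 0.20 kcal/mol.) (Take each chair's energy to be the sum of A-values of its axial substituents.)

cis

At 1,3 positions (parity same): cis → (e,e or a,a); trans → (a,e or e,a).
Best chair for cis: E = 0.00 kcal/mol; best chair for trans: E = 0.20 kcal/mol.
The cis isomer is lower by 0.20 kcal/mol.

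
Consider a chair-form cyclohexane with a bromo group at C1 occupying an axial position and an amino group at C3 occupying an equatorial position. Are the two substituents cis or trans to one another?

trans

C1 and C3 have the same parity, so their axial bonds point in the same direction.
With same-parity carbons, two substituents on the same face are both axial or both equatorial; opposite faces give one of each.
Here the groups are axial/equatorial → opposite face → trans.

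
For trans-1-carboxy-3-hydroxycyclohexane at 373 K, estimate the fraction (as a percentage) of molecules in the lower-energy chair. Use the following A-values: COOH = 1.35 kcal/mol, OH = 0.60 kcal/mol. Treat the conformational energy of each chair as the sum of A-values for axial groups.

C1 and C3 have the same parity, so for the trans isomer the two substituents are one axial and one equatorial in each chair.
Chair I (carboxyl axial, hydroxyl equatorial): E = 1.35 kcal/mol; chair II (carboxyl equatorial, hydroxyl axial): E = 0.60 kcal/mol.
ΔG = 0.75 kcal/mol between the two chairs.
K = exp(ΔG/RT) with R = 1.987×10⁻³ kcal mol⁻¹ K⁻¹ and T = 373 K gives K ≈ 2.75.
Fraction in the lower-energy chair = K/(K+1) = 73.3%.

73.3%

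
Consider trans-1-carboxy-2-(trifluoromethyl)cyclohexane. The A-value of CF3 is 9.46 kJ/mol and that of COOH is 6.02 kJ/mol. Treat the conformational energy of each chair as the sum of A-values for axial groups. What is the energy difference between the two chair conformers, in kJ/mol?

15.48 kJ/mol

C1 and C2 have opposite parity, so for the trans isomer the two substituents are e,e in one chair and a,a in the other.
Chair I (trifluoromethyl axial, carboxyl axial): E = 15.48 kJ/mol.
Chair II (trifluoromethyl equatorial, carboxyl equatorial): E = 0.00 kJ/mol.
ΔE = 15.48 − 0.00 = 15.48 kJ/mol; chair II is more stable.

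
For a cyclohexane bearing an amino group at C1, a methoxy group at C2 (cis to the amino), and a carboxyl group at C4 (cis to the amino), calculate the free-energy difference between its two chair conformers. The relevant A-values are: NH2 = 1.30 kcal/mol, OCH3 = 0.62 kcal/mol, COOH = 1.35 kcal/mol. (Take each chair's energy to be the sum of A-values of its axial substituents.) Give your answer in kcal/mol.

0.67 kcal/mol

Chair I (amino axial, methoxy equatorial, carboxyl equatorial): E = 1.30 kcal/mol.
Chair II (amino equatorial, methoxy axial, carboxyl axial): E = 1.97 kcal/mol.
ΔE = 1.97 − 1.30 = 0.67 kcal/mol; chair I is more stable.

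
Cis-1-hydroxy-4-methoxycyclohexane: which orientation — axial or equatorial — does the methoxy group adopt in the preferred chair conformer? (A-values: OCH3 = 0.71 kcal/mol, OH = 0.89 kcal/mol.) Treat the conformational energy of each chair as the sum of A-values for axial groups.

C1 and C4 have opposite parity, so for the cis isomer the two substituents are one axial and one equatorial in each chair.
Chair I (methoxy axial, hydroxyl equatorial): E = 0.71 kcal/mol.
Chair II (methoxy equatorial, hydroxyl axial): E = 0.89 kcal/mol.
Chair I is the more stable (lower-energy) conformer, and in that chair the methoxy group is axial.

axial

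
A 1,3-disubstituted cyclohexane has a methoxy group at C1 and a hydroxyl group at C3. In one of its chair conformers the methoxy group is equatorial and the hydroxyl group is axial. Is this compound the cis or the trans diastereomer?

C1 and C3 have the same parity, so their axial bonds point in the same direction.
With same-parity carbons, two substituents on the same face are both axial or both equatorial; opposite faces give one of each.
Here the groups are equatorial/axial → opposite face → trans.

trans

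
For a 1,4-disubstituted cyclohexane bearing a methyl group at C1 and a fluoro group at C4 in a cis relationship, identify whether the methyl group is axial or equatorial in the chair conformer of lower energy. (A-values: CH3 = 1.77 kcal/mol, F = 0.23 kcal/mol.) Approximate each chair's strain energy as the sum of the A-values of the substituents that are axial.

C1 and C4 have opposite parity, so for the cis isomer the two substituents are one axial and one equatorial in each chair.
Chair I (methyl axial, fluoro equatorial): E = 1.77 kcal/mol.
Chair II (methyl equatorial, fluoro axial): E = 0.23 kcal/mol.
Chair II is the more stable (lower-energy) conformer, and in that chair the methyl group is equatorial.

equatorial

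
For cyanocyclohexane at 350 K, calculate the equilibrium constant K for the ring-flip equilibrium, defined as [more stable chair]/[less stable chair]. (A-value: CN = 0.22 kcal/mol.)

K ≈ 1.37

One chair has the cyano group axial (E = 0.22 kcal/mol) and the other has it equatorial (E = 0).
ΔG = 0.22 kcal/mol between the two chairs.
K = exp(ΔG/RT) with R = 1.987×10⁻³ kcal mol⁻¹ K⁻¹ and T = 350 K gives K ≈ 1.37.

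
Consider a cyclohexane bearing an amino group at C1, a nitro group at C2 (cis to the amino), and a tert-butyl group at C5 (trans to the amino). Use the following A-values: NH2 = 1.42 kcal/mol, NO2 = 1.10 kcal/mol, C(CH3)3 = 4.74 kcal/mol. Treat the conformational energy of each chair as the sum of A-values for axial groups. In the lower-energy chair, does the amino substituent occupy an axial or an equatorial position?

axial

Chair I (amino axial, nitro equatorial, tert-butyl equatorial): E = 1.42 kcal/mol.
Chair II (amino equatorial, nitro axial, tert-butyl axial): E = 5.84 kcal/mol.
Chair I is the more stable (lower-energy) conformer, and in that chair the amino group is axial.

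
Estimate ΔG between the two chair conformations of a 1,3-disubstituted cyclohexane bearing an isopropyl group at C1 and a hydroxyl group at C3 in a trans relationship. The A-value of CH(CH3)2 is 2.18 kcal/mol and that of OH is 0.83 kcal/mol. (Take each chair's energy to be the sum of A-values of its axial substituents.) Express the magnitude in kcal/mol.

1.35 kcal/mol

C1 and C3 have the same parity, so for the trans isomer the two substituents are one axial and one equatorial in each chair.
Chair I (isopropyl axial, hydroxyl equatorial): E = 2.18 kcal/mol.
Chair II (isopropyl equatorial, hydroxyl axial): E = 0.83 kcal/mol.
ΔE = 2.18 − 0.83 = 1.35 kcal/mol; chair II is more stable.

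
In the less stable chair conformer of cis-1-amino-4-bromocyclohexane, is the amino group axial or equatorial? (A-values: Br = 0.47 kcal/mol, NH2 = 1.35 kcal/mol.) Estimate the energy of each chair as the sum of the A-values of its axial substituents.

axial

C1 and C4 have opposite parity, so for the cis isomer the two substituents are one axial and one equatorial in each chair.
Chair I (bromo axial, amino equatorial): E = 0.47 kcal/mol.
Chair II (bromo equatorial, amino axial): E = 1.35 kcal/mol.
Chair II is the less stable (higher-energy) conformer, and in that chair the amino group is axial.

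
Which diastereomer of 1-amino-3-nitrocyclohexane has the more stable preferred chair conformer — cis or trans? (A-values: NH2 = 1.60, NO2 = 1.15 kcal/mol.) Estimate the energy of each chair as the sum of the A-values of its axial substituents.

At 1,3 positions (parity same): cis → (e,e or a,a); trans → (a,e or e,a).
Best chair for cis: E = 0.00 kcal/mol; best chair for trans: E = 1.15 kcal/mol.
The cis isomer is lower by 1.15 kcal/mol.

cis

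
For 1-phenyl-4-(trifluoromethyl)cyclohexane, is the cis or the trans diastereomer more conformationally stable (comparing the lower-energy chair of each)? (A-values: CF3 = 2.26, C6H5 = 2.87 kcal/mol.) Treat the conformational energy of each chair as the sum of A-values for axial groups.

trans

At 1,4 positions (parity opposite): cis → (a,e or e,a); trans → (e,e or a,a).
Best chair for cis: E = 2.26 kcal/mol; best chair for trans: E = 0.00 kcal/mol.
The trans isomer is lower by 2.26 kcal/mol.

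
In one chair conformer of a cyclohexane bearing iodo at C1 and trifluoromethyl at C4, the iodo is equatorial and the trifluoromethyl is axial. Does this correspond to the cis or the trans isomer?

cis

C1 and C4 have opposite parity, so their axial bonds point in opposite directions.
With opposite-parity carbons, two substituents on the same face are one axial and one equatorial; opposite faces give both axial or both equatorial.
Here the groups are equatorial/axial → same face → cis.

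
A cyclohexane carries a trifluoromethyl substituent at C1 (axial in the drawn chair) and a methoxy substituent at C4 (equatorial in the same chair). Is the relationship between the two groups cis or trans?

cis

C1 and C4 have opposite parity, so their axial bonds point in opposite directions.
With opposite-parity carbons, two substituents on the same face are one axial and one equatorial; opposite faces give both axial or both equatorial.
Here the groups are axial/equatorial → same face → cis.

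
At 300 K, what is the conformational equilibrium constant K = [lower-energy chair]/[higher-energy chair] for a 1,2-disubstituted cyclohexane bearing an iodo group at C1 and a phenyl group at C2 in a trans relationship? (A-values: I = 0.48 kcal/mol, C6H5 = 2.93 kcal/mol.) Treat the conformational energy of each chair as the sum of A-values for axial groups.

K ≈ 305

C1 and C2 have opposite parity, so for the trans isomer the two substituents are e,e in one chair and a,a in the other.
Chair I (iodo axial, phenyl axial): E = 3.41 kcal/mol; chair II (iodo equatorial, phenyl equatorial): E = 0.00 kcal/mol.
ΔG = 3.41 kcal/mol between the two chairs.
K = exp(ΔG/RT) with R = 1.987×10⁻³ kcal mol⁻¹ K⁻¹ and T = 300 K gives K ≈ 305.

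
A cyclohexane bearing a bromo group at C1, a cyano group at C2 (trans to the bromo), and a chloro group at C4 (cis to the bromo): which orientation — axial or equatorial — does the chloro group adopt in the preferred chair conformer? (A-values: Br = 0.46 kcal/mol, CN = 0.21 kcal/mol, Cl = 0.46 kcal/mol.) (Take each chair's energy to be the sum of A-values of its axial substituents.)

Chair I (bromo axial, cyano axial, chloro equatorial): E = 0.67 kcal/mol.
Chair II (bromo equatorial, cyano equatorial, chloro axial): E = 0.46 kcal/mol.
Chair II is the more stable (lower-energy) conformer, and in that chair the chloro group is axial.

axial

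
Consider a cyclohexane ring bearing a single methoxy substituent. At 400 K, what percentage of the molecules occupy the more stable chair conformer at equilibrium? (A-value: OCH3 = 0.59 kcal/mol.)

One chair has the methoxy group axial (E = 0.59 kcal/mol) and the other has it equatorial (E = 0).
ΔG = 0.59 kcal/mol between the two chairs.
K = exp(ΔG/RT) with R = 1.987×10⁻³ kcal mol⁻¹ K⁻¹ and T = 400 K gives K ≈ 2.1.
Fraction in the lower-energy chair = K/(K+1) = 67.8%.

67.8%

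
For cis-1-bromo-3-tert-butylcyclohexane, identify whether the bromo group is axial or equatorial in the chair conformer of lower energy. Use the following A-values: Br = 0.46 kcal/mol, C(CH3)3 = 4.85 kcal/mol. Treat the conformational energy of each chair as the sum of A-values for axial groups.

equatorial

C1 and C3 have the same parity, so for the cis isomer the two substituents are e,e in one chair and a,a in the other.
Chair I (bromo axial, tert-butyl axial): E = 5.31 kcal/mol.
Chair II (bromo equatorial, tert-butyl equatorial): E = 0.00 kcal/mol.
Chair II is the more stable (lower-energy) conformer, and in that chair the bromo group is equatorial.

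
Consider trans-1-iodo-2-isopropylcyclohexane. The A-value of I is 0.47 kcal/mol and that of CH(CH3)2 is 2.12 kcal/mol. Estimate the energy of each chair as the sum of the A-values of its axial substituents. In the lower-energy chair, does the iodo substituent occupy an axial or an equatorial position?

equatorial

C1 and C2 have opposite parity, so for the trans isomer the two substituents are e,e in one chair and a,a in the other.
Chair I (iodo axial, isopropyl axial): E = 2.59 kcal/mol.
Chair II (iodo equatorial, isopropyl equatorial): E = 0.00 kcal/mol.
Chair II is the more stable (lower-energy) conformer, and in that chair the iodo group is equatorial.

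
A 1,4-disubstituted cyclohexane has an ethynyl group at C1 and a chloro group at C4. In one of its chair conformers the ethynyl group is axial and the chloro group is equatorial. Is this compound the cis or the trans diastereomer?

cis

C1 and C4 have opposite parity, so their axial bonds point in opposite directions.
With opposite-parity carbons, two substituents on the same face are one axial and one equatorial; opposite faces give both axial or both equatorial.
Here the groups are axial/equatorial → same face → cis.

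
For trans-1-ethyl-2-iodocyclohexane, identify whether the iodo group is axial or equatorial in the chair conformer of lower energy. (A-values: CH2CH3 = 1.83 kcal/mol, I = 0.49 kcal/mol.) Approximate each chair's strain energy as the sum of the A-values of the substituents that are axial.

equatorial

C1 and C2 have opposite parity, so for the trans isomer the two substituents are e,e in one chair and a,a in the other.
Chair I (ethyl axial, iodo axial): E = 2.32 kcal/mol.
Chair II (ethyl equatorial, iodo equatorial): E = 0.00 kcal/mol.
Chair II is the more stable (lower-energy) conformer, and in that chair the iodo group is equatorial.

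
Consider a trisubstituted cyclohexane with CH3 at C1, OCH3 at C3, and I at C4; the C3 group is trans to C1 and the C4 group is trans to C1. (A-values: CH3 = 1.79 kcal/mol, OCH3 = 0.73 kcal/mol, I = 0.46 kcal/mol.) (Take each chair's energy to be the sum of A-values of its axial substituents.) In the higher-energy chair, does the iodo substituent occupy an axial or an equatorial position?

Chair I (methyl axial, methoxy equatorial, iodo axial): E = 2.25 kcal/mol.
Chair II (methyl equatorial, methoxy axial, iodo equatorial): E = 0.73 kcal/mol.
Chair I is the less stable (higher-energy) conformer, and in that chair the iodo group is axial.

axial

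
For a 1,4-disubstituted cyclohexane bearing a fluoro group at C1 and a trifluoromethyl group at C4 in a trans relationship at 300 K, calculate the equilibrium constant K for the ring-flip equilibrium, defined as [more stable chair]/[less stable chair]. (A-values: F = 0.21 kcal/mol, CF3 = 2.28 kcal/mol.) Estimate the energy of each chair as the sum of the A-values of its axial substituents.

C1 and C4 have opposite parity, so for the trans isomer the two substituents are e,e in one chair and a,a in the other.
Chair I (fluoro axial, trifluoromethyl axial): E = 2.49 kcal/mol; chair II (fluoro equatorial, trifluoromethyl equatorial): E = 0.00 kcal/mol.
ΔG = 2.49 kcal/mol between the two chairs.
K = exp(ΔG/RT) with R = 1.987×10⁻³ kcal mol⁻¹ K⁻¹ and T = 300 K gives K ≈ 65.2.

K ≈ 65.2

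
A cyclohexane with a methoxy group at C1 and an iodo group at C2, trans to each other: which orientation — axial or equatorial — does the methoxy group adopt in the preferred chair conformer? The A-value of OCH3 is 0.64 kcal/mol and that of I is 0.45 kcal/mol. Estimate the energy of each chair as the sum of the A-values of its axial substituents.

C1 and C2 have opposite parity, so for the trans isomer the two substituents are e,e in one chair and a,a in the other.
Chair I (methoxy axial, iodo axial): E = 1.09 kcal/mol.
Chair II (methoxy equatorial, iodo equatorial): E = 0.00 kcal/mol.
Chair II is the more stable (lower-energy) conformer, and in that chair the methoxy group is equatorial.

equatorial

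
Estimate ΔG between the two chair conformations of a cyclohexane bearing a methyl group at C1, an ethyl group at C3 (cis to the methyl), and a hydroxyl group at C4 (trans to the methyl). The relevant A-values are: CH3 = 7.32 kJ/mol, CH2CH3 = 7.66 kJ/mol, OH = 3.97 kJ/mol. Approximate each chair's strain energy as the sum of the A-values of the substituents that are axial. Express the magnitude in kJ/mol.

Chair I (methyl axial, ethyl axial, hydroxyl axial): E = 18.95 kJ/mol.
Chair II (methyl equatorial, ethyl equatorial, hydroxyl equatorial): E = 0.00 kJ/mol.
ΔE = 18.95 − 0.00 = 18.95 kJ/mol; chair II is more stable.

18.95 kJ/mol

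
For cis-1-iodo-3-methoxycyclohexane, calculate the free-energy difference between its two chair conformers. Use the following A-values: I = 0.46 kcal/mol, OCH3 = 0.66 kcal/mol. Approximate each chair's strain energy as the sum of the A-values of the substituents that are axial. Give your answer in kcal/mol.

1.12 kcal/mol

C1 and C3 have the same parity, so for the cis isomer the two substituents are e,e in one chair and a,a in the other.
Chair I (iodo axial, methoxy axial): E = 1.12 kcal/mol.
Chair II (iodo equatorial, methoxy equatorial): E = 0.00 kcal/mol.
ΔE = 1.12 − 0.00 = 1.12 kcal/mol; chair II is more stable.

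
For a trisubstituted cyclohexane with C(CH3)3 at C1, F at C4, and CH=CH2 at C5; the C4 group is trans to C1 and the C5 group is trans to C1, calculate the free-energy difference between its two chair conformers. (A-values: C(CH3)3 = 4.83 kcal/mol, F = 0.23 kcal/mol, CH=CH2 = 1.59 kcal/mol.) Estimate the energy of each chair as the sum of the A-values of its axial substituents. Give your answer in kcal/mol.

Chair I (tert-butyl axial, fluoro axial, vinyl equatorial): E = 5.06 kcal/mol.
Chair II (tert-butyl equatorial, fluoro equatorial, vinyl axial): E = 1.59 kcal/mol.
ΔE = 5.06 − 1.59 = 3.47 kcal/mol; chair II is more stable.

3.47 kcal/mol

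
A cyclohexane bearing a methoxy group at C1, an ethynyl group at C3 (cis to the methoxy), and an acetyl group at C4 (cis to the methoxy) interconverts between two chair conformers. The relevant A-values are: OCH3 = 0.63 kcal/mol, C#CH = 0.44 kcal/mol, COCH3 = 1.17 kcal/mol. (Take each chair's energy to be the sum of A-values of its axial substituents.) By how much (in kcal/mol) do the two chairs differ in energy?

0.10 kcal/mol

Chair I (methoxy axial, ethynyl axial, acetyl equatorial): E = 1.07 kcal/mol.
Chair II (methoxy equatorial, ethynyl equatorial, acetyl axial): E = 1.17 kcal/mol.
ΔE = 1.17 − 1.07 = 0.10 kcal/mol; chair I is more stable.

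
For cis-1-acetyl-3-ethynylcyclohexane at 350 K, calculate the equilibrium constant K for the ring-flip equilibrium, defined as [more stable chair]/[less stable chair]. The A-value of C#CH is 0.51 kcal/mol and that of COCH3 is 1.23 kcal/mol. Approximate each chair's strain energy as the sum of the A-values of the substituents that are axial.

C1 and C3 have the same parity, so for the cis isomer the two substituents are e,e in one chair and a,a in the other.
Chair I (ethynyl axial, acetyl axial): E = 1.74 kcal/mol; chair II (ethynyl equatorial, acetyl equatorial): E = 0.00 kcal/mol.
ΔG = 1.74 kcal/mol between the two chairs.
K = exp(ΔG/RT) with R = 1.987×10⁻³ kcal mol⁻¹ K⁻¹ and T = 350 K gives K ≈ 12.2.

K ≈ 12.2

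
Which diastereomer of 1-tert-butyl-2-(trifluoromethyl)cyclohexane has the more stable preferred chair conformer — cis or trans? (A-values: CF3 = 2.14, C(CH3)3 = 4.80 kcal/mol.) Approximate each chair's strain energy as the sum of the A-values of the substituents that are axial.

At 1,2 positions (parity opposite): cis → (a,e or e,a); trans → (e,e or a,a).
Best chair for cis: E = 2.14 kcal/mol; best chair for trans: E = 0.00 kcal/mol.
The trans isomer is lower by 2.14 kcal/mol.

trans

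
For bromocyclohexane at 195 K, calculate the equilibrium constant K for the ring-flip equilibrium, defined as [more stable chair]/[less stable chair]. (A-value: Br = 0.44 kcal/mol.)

K ≈ 3.11

One chair has the bromo group axial (E = 0.44 kcal/mol) and the other has it equatorial (E = 0).
ΔG = 0.44 kcal/mol between the two chairs.
K = exp(ΔG/RT) with R = 1.987×10⁻³ kcal mol⁻¹ K⁻¹ and T = 195 K gives K ≈ 3.11.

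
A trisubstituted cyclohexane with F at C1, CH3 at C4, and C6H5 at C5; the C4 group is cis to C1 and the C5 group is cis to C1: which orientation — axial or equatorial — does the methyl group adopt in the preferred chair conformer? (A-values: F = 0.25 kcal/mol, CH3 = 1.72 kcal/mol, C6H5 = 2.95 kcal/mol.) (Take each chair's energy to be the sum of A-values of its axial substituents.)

axial

Chair I (fluoro axial, methyl equatorial, phenyl axial): E = 3.20 kcal/mol.
Chair II (fluoro equatorial, methyl axial, phenyl equatorial): E = 1.72 kcal/mol.
Chair II is the more stable (lower-energy) conformer, and in that chair the methyl group is axial.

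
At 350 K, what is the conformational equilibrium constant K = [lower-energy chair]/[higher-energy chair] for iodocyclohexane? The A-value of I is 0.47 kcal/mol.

One chair has the iodo group axial (E = 0.47 kcal/mol) and the other has it equatorial (E = 0).
ΔG = 0.47 kcal/mol between the two chairs.
K = exp(ΔG/RT) with R = 1.987×10⁻³ kcal mol⁻¹ K⁻¹ and T = 350 K gives K ≈ 1.97.

K ≈ 1.97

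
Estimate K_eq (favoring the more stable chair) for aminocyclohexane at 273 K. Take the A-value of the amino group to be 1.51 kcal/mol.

K ≈ 16.2

One chair has the amino group axial (E = 1.51 kcal/mol) and the other has it equatorial (E = 0).
ΔG = 1.51 kcal/mol between the two chairs.
K = exp(ΔG/RT) with R = 1.987×10⁻³ kcal mol⁻¹ K⁻¹ and T = 273 K gives K ≈ 16.2.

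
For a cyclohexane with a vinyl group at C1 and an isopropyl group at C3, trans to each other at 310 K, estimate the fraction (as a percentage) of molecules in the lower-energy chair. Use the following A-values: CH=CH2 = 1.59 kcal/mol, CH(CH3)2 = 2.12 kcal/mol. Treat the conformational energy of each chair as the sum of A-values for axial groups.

70.3%

C1 and C3 have the same parity, so for the trans isomer the two substituents are one axial and one equatorial in each chair.
Chair I (vinyl axial, isopropyl equatorial): E = 1.59 kcal/mol; chair II (vinyl equatorial, isopropyl axial): E = 2.12 kcal/mol.
ΔG = 0.53 kcal/mol between the two chairs.
K = exp(ΔG/RT) with R = 1.987×10⁻³ kcal mol⁻¹ K⁻¹ and T = 310 K gives K ≈ 2.36.
Fraction in the lower-energy chair = K/(K+1) = 70.3%.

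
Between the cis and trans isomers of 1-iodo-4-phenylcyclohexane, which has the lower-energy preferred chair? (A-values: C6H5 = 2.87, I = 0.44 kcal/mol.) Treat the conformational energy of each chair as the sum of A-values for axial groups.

trans

At 1,4 positions (parity opposite): cis → (a,e or e,a); trans → (e,e or a,a).
Best chair for cis: E = 0.44 kcal/mol; best chair for trans: E = 0.00 kcal/mol.
The trans isomer is lower by 0.44 kcal/mol.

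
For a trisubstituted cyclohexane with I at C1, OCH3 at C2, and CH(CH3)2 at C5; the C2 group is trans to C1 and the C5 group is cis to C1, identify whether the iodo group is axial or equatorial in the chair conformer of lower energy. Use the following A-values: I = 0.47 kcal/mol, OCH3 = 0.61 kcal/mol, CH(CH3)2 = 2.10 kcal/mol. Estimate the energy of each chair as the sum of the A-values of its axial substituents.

equatorial

Chair I (iodo axial, methoxy axial, isopropyl axial): E = 3.18 kcal/mol.
Chair II (iodo equatorial, methoxy equatorial, isopropyl equatorial): E = 0.00 kcal/mol.
Chair II is the more stable (lower-energy) conformer, and in that chair the iodo group is equatorial.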